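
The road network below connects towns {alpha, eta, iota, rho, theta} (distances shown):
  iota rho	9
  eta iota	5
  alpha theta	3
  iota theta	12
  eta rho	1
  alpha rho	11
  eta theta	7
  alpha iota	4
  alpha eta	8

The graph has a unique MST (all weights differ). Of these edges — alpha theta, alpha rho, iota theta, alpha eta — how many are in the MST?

1

Kruskal: consider edges lightest-first.
eta rho (1): add. Components now {alpha} {eta,rho} {iota} {theta}
alpha theta (3): add. Components now {alpha,theta} {eta,rho} {iota}
alpha iota (4): add. Components now {alpha,iota,theta} {eta,rho}
eta iota (5): add. Components now {alpha,eta,iota,rho,theta}
MST edge set: {eta rho, alpha theta, alpha iota, eta iota}.
Of the listed edges, {alpha theta} are in the MST → 1.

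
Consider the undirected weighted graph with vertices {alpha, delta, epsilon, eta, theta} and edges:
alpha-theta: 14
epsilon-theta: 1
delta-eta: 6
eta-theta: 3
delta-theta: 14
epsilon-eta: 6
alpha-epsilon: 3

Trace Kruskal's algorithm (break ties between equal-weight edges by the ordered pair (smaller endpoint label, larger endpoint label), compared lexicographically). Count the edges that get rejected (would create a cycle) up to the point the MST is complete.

0

Kruskal: consider edges lightest-first.
epsilon-theta (1): add — endpoints in different components.
alpha-epsilon (3): add — endpoints in different components.
eta-theta (3): add — endpoints in different components.
delta-eta (6): add — endpoints in different components.
Edges rejected before the tree was complete: 0.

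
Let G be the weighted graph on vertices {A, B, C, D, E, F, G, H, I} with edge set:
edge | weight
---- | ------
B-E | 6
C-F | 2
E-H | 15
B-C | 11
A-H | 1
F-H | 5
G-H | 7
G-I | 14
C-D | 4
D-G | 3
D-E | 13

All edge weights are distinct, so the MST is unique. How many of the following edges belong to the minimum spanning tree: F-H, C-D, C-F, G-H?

Sort edges by weight, then run Kruskal:
A-H (1): add — endpoints in different components.
C-F (2): add — endpoints in different components.
D-G (3): add — endpoints in different components.
C-D (4): add — endpoints in different components.
F-H (5): add — endpoints in different components.
B-E (6): add — endpoints in different components.
G-H (7): skip — G and H already connected.
B-C (11): add — endpoints in different components.
D-E (13): skip — D and E already connected.
G-I (14): add — endpoints in different components.
MST edge set: {A-H, C-F, D-G, C-D, F-H, B-E, B-C, G-I}.
Of the listed edges, {F-H, C-D, C-F} are in the MST → 3.

3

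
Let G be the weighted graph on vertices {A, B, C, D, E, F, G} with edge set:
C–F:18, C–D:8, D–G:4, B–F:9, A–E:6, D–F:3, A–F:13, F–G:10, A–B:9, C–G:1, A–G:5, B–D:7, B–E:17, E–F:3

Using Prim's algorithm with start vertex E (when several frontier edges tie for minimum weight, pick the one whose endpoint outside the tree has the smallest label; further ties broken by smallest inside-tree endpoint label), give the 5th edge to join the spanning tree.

A-G

Prim, starting at E.
Step 1: frontier [E–F 3, A–E 6, B–E 17] → take E–F (3); add F.
Step 2: frontier [A–E 6, B–E 17, D–F 3, B–F 9, F–G 10, A–F 13, C–F 18] → take D–F (3); add D.
Step 3: frontier [D–G 4, B–D 7, C–D 8, A–E 6, B–E 17, B–F 9, F–G 10, A–F 13, C–F 18] → take D–G (4); add G.
Step 4: frontier [B–D 7, C–D 8, A–E 6, B–E 17, B–F 9, A–F 13, C–F 18, C–G 1, A–G 5] → take C–G (1); add C.
Step 5: frontier [B–D 7, A–E 6, B–E 17, B–F 9, A–F 13, A–G 5] → take A–G (5); add A.
Step 6: frontier [A–B 9, B–D 7, B–E 17, B–F 9] → take B–D (7); add B.
The 5th edge added is A–G.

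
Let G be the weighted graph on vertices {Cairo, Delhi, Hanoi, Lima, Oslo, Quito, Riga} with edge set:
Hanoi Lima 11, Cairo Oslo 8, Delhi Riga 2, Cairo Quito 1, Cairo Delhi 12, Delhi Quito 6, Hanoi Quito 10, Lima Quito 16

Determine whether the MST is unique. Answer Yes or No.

Sort edges by weight, then run Kruskal:
Cairo Quito (1): add. Components now {Cairo,Quito} {Lima} {Oslo} {Riga} {Delhi} {Hanoi}
Delhi Riga (2): add. Components now {Cairo,Quito} {Lima} {Oslo} {Delhi,Riga} {Hanoi}
Delhi Quito (6): add. Components now {Cairo,Delhi,Quito,Riga} {Lima} {Oslo} {Hanoi}
Cairo Oslo (8): add. Components now {Cairo,Delhi,Oslo,Quito,Riga} {Lima} {Hanoi}
Hanoi Quito (10): add. Components now {Cairo,Delhi,Hanoi,Oslo,Quito,Riga} {Lima}
Hanoi Lima (11): add. Components now {Cairo,Delhi,Hanoi,Lima,Oslo,Quito,Riga}
Every non-tree edge has weight strictly greater than the heaviest edge on the tree path between its endpoints, so the MST is unique.

Yes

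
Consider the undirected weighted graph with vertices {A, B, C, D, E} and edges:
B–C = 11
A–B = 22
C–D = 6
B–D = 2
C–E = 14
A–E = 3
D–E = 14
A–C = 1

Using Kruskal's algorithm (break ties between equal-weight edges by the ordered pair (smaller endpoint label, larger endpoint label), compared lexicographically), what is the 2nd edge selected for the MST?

Sort edges by weight, then run Kruskal:
A–C (1): add. Components now {A,C} {B} {D} {E}
B–D (2): add. Components now {A,C} {B,D} {E}
A–E (3): add. Components now {A,C,E} {B,D}
C–D (6): add. Components now {A,B,C,D,E}
The 2nd edge added is B–D.

B-D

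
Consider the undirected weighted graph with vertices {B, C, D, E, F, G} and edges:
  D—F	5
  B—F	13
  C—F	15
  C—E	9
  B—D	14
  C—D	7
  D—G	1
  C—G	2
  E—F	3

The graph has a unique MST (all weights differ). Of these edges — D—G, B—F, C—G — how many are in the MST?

Kruskal: consider edges lightest-first.
D—G (1): add. Components now {B} {C} {D,G} {E} {F}
C—G (2): add. Components now {B} {C,D,G} {E} {F}
E—F (3): add. Components now {B} {C,D,G} {E,F}
D—F (5): add. Components now {B} {C,D,E,F,G}
C—D (7): skip — C and D already connected.
C—E (9): skip — C and E already connected.
B—F (13): add. Components now {B,C,D,E,F,G}
MST edge set: {D—G, C—G, E—F, D—F, B—F}.
Of the listed edges, {D—G, B—F, C—G} are in the MST → 3.

3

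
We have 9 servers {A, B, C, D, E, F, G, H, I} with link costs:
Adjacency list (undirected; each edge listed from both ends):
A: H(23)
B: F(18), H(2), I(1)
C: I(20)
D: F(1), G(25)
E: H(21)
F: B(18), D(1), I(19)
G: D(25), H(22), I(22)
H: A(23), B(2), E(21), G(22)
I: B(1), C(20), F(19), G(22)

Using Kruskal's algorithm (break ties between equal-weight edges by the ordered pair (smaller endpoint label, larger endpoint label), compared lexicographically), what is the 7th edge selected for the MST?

Kruskal: consider edges lightest-first.
B-I (1): add — endpoints in different components.
D-F (1): add — endpoints in different components.
B-H (2): add — endpoints in different components.
B-F (18): add — endpoints in different components.
F-I (19): skip — F and I already connected.
C-I (20): add — endpoints in different components.
E-H (21): add — endpoints in different components.
G-H (22): add — endpoints in different components.
G-I (22): skip — G and I already connected.
A-H (23): add — endpoints in different components.
The 7th edge added is G-H.

G-H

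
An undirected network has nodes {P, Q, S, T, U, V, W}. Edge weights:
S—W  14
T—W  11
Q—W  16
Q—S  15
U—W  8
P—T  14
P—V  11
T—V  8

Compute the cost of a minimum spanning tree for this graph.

67

Prim's algorithm from W:
Step 1: frontier [U—W 8, T—W 11, S—W 14, Q—W 16] → take U—W (8); add U.
Step 2: frontier [T—W 11, S—W 14, Q—W 16] → take T—W (11); add T.
Step 3: frontier [T—V 8, P—T 14, S—W 14, Q—W 16] → take T—V (8); add V.
Step 4: frontier [P—T 14, P—V 11, S—W 14, Q—W 16] → take P—V (11); add P.
Step 5: frontier [S—W 14, Q—W 16] → take S—W (14); add S.
Step 6: frontier [Q—S 15, Q—W 16] → take Q—S (15); add Q.
MST edges: U—W, T—W, T—V, P—V, S—W, Q—S; total weight 8+11+8+11+14+15 = 67.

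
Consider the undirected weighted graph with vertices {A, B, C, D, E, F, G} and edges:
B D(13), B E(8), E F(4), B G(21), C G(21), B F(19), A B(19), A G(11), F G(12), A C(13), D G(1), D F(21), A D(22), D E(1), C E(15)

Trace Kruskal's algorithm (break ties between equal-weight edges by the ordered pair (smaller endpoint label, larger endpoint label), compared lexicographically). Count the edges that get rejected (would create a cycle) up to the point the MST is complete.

Kruskal's algorithm — process edges by increasing weight (ties by edge label):
D E (1): add — endpoints in different components.
D G (1): add — endpoints in different components.
E F (4): add — endpoints in different components.
B E (8): add — endpoints in different components.
A G (11): add — endpoints in different components.
F G (12): skip — F and G already connected.
A C (13): add — endpoints in different components.
Edges rejected before the tree was complete: 1.

1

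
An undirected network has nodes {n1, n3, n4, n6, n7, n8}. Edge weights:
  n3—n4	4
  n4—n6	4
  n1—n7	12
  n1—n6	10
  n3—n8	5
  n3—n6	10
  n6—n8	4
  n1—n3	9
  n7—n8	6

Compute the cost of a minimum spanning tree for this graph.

27

Kruskal's algorithm — process edges by increasing weight (ties by edge label):
n3—n4 (4): add — endpoints in different components.
n4—n6 (4): add — endpoints in different components.
n6—n8 (4): add — endpoints in different components.
n3—n8 (5): skip — n8 and n3 already connected.
n7—n8 (6): add — endpoints in different components.
n1—n3 (9): add — endpoints in different components.
MST edges: n3—n4, n4—n6, n6—n8, n7—n8, n1—n3; total weight 4+4+4+6+9 = 27.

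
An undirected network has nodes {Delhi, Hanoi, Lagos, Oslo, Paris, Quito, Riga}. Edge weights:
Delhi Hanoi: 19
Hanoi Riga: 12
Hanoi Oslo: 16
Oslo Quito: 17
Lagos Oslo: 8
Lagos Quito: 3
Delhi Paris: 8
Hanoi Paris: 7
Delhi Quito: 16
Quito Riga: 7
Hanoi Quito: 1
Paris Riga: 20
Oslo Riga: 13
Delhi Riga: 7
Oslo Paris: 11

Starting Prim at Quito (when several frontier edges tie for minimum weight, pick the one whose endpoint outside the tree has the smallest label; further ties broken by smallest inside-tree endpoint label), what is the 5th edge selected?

Grow the tree from Quito using Prim:
Step 1: cheapest edge leaving the tree is Hanoi Quito (1); add Hanoi.
Step 2: cheapest edge leaving the tree is Lagos Quito (3); add Lagos.
Step 3: cheapest edge leaving the tree is Hanoi Paris (7); add Paris.
Step 4: cheapest edge leaving the tree is Quito Riga (7); add Riga.
Step 5: cheapest edge leaving the tree is Delhi Riga (7); add Delhi.
Step 6: cheapest edge leaving the tree is Lagos Oslo (8); add Oslo.
The 5th edge added is Delhi Riga.

Delhi-Riga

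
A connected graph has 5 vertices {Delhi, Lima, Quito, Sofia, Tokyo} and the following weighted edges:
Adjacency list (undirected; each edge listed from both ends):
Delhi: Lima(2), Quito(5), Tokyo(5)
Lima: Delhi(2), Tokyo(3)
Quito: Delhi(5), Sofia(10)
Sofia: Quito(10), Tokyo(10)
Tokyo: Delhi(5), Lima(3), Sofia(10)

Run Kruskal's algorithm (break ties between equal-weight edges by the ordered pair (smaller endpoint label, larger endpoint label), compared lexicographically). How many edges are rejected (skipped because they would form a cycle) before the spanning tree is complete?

1

Sort edges by weight, then run Kruskal:
Delhi-Lima (2): add — endpoints in different components.
Lima-Tokyo (3): add — endpoints in different components.
Delhi-Quito (5): add — endpoints in different components.
Delhi-Tokyo (5): skip — Delhi and Tokyo already connected.
Quito-Sofia (10): add — endpoints in different components.
Edges rejected before the tree was complete: 1.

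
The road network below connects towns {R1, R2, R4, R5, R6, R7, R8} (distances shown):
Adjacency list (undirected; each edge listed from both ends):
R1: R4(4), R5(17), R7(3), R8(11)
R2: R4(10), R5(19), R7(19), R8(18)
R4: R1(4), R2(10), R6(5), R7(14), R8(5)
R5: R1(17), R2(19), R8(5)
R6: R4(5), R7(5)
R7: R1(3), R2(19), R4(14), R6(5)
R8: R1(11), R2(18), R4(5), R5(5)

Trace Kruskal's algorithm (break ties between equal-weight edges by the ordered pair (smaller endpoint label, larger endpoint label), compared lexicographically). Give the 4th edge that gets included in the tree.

R4-R8

Kruskal: consider edges lightest-first.
R1 R7 (3): add. Components now {R8} {R2} {R1,R7} {R6} {R5} {R4}
R1 R4 (4): add. Components now {R8} {R2} {R1,R4,R7} {R6} {R5}
R4 R6 (5): add. Components now {R8} {R2} {R1,R4,R6,R7} {R5}
R4 R8 (5): add. Components now {R1,R4,R6,R7,R8} {R2} {R5}
R5 R8 (5): add. Components now {R1,R4,R5,R6,R7,R8} {R2}
R6 R7 (5): skip — R7 and R6 already connected.
R2 R4 (10): add. Components now {R1,R2,R4,R5,R6,R7,R8}
The 4th edge added is R4 R8.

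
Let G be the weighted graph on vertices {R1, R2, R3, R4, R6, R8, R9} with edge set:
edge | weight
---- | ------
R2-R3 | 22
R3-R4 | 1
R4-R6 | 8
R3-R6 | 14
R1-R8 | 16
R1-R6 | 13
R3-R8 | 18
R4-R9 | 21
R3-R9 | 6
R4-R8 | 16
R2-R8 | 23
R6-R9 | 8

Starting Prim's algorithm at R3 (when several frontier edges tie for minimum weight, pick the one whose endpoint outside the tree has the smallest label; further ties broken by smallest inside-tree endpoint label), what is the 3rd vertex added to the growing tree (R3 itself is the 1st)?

Prim, starting at R3.
Step 1: frontier [R3-R4 1, R3-R9 6, R3-R6 14, R3-R8 18, R2-R3 22] → take R3-R4 (1); add R4.
Step 2: frontier [R3-R9 6, R3-R6 14, R3-R8 18, R2-R3 22, R4-R6 8, R4-R8 16, R4-R9 21] → take R3-R9 (6); add R9.
Step 3: frontier [R3-R6 14, R3-R8 18, R2-R3 22, R4-R6 8, R4-R8 16, R6-R9 8] → take R4-R6 (8); add R6.
Step 4: frontier [R3-R8 18, R2-R3 22, R4-R8 16, R1-R6 13] → take R1-R6 (13); add R1.
Step 5: frontier [R1-R8 16, R3-R8 18, R2-R3 22, R4-R8 16] → take R1-R8 (16); add R8.
Step 6: frontier [R2-R3 22, R2-R8 23] → take R2-R3 (22); add R2.
Vertex order: R3, R4, R9, R6, R1, R8, R2. The 3rd vertex is R9.

R9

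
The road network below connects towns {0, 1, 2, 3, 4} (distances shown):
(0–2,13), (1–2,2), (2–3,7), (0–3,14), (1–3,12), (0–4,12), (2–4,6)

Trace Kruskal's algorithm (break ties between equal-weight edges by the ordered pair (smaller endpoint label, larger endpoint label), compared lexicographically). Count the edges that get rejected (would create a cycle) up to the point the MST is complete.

Kruskal: consider edges lightest-first.
1–2 (2): add. Components now {0} {1,2} {3} {4}
2–4 (6): add. Components now {0} {1,2,4} {3}
2–3 (7): add. Components now {0} {1,2,3,4}
0–4 (12): add. Components now {0,1,2,3,4}
Edges rejected before the tree was complete: 0.

0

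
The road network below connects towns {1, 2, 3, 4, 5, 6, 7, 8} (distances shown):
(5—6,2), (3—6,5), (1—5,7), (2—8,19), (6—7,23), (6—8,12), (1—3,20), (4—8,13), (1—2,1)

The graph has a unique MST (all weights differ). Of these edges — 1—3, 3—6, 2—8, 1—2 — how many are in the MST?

2

Sort edges by weight, then run Kruskal:
1—2 (1): add — endpoints in different components.
5—6 (2): add — endpoints in different components.
3—6 (5): add — endpoints in different components.
1—5 (7): add — endpoints in different components.
6—8 (12): add — endpoints in different components.
4—8 (13): add — endpoints in different components.
2—8 (19): skip — 2 and 8 already connected.
1—3 (20): skip — 1 and 3 already connected.
6—7 (23): add — endpoints in different components.
MST edge set: {1—2, 5—6, 3—6, 1—5, 6—8, 4—8, 6—7}.
Of the listed edges, {3—6, 1—2} are in the MST → 2.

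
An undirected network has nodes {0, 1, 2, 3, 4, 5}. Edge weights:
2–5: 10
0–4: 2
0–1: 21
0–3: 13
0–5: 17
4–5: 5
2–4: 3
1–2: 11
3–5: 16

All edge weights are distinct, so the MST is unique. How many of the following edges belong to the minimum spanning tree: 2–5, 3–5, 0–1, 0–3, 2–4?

2

Kruskal: consider edges lightest-first.
0–4 (2): add — endpoints in different components.
2–4 (3): add — endpoints in different components.
4–5 (5): add — endpoints in different components.
2–5 (10): skip — 2 and 5 already connected.
1–2 (11): add — endpoints in different components.
0–3 (13): add — endpoints in different components.
MST edge set: {0–4, 2–4, 4–5, 1–2, 0–3}.
Of the listed edges, {0–3, 2–4} are in the MST → 2.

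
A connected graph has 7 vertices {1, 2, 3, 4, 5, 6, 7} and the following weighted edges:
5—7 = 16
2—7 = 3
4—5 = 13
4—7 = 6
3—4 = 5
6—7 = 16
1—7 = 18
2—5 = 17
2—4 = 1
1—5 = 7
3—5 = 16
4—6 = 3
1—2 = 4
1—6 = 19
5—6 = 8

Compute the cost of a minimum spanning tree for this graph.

23

Sort edges by weight, then run Kruskal:
2—4 (1): add. Components now {1} {2,4} {3} {5} {6} {7}
2—7 (3): add. Components now {1} {2,4,7} {3} {5} {6}
4—6 (3): add. Components now {1} {2,4,6,7} {3} {5}
1—2 (4): add. Components now {1,2,4,6,7} {3} {5}
3—4 (5): add. Components now {1,2,3,4,6,7} {5}
4—7 (6): skip — 4 and 7 already connected.
1—5 (7): add. Components now {1,2,3,4,5,6,7}
MST edges: 2—4, 2—7, 4—6, 1—2, 3—4, 1—5; total weight 1+3+3+4+5+7 = 23.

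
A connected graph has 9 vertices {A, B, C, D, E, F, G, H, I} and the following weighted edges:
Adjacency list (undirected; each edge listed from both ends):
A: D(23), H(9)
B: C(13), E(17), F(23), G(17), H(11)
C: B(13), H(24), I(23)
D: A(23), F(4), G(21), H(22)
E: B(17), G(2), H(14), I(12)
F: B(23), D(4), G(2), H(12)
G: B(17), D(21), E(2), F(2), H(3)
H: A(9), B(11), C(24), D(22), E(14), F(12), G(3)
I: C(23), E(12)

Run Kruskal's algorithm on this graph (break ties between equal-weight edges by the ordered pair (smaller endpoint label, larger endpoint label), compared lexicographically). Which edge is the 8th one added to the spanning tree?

B-C

Kruskal: consider edges lightest-first.
E–G (2): add — endpoints in different components.
F–G (2): add — endpoints in different components.
G–H (3): add — endpoints in different components.
D–F (4): add — endpoints in different components.
A–H (9): add — endpoints in different components.
B–H (11): add — endpoints in different components.
E–I (12): add — endpoints in different components.
F–H (12): skip — F and H already connected.
B–C (13): add — endpoints in different components.
The 8th edge added is B–C.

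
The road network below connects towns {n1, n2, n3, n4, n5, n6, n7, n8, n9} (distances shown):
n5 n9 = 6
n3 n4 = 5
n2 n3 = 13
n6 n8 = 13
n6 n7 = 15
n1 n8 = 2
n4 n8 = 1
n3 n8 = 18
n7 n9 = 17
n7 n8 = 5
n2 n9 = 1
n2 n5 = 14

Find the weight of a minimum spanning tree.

46

Grow the tree from n8 using Prim:
Step 1: frontier [n4 n8 1, n1 n8 2, n7 n8 5, n6 n8 13, n3 n8 18] → take n4 n8 (1); add n4.
Step 2: frontier [n3 n4 5, n1 n8 2, n7 n8 5, n6 n8 13, n3 n8 18] → take n1 n8 (2); add n1.
Step 3: frontier [n3 n4 5, n7 n8 5, n6 n8 13, n3 n8 18] → take n3 n4 (5); add n3.
Step 4: frontier [n2 n3 13, n7 n8 5, n6 n8 13] → take n7 n8 (5); add n7.
Step 5: frontier [n2 n3 13, n6 n7 15, n7 n9 17, n6 n8 13] → take n2 n3 (13); add n2.
Step 6: frontier [n2 n9 1, n2 n5 14, n6 n7 15, n7 n9 17, n6 n8 13] → take n2 n9 (1); add n9.
Step 7: frontier [n2 n5 14, n6 n7 15, n6 n8 13, n5 n9 6] → take n5 n9 (6); add n5.
Step 8: frontier [n6 n7 15, n6 n8 13] → take n6 n8 (13); add n6.
MST edges: n4 n8, n1 n8, n3 n4, n7 n8, n2 n3, n2 n9, n5 n9, n6 n8; total weight 1+2+5+5+13+1+6+13 = 46.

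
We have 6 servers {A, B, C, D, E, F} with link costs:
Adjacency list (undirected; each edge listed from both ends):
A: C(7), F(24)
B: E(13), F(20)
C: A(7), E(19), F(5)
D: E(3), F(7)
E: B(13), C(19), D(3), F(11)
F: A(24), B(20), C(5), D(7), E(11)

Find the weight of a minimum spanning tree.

Sort edges by weight, then run Kruskal:
D-E (3): add. Components now {A} {B} {C} {D,E} {F}
C-F (5): add. Components now {A} {B} {C,F} {D,E}
A-C (7): add. Components now {A,C,F} {B} {D,E}
D-F (7): add. Components now {A,C,D,E,F} {B}
E-F (11): skip — E and F already connected.
B-E (13): add. Components now {A,B,C,D,E,F}
MST edges: D-E, C-F, A-C, D-F, B-E; total weight 3+5+7+7+13 = 35.

35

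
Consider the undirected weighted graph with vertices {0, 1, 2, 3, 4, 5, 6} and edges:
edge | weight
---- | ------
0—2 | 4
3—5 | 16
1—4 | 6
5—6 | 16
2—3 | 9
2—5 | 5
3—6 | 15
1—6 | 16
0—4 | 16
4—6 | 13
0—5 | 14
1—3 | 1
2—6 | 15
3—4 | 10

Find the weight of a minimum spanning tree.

Prim's algorithm from 4:
Step 1: frontier [1—4 6, 3—4 10, 4—6 13, 0—4 16] → take 1—4 (6); add 1.
Step 2: frontier [1—3 1, 1—6 16, 3—4 10, 4—6 13, 0—4 16] → take 1—3 (1); add 3.
Step 3: frontier [1—6 16, 2—3 9, 3—6 15, 3—5 16, 4—6 13, 0—4 16] → take 2—3 (9); add 2.
Step 4: frontier [1—6 16, 0—2 4, 2—5 5, 2—6 15, 3—6 15, 3—5 16, 4—6 13, 0—4 16] → take 0—2 (4); add 0.
Step 5: frontier [0—5 14, 1—6 16, 2—5 5, 2—6 15, 3—6 15, 3—5 16, 4—6 13] → take 2—5 (5); add 5.
Step 6: frontier [1—6 16, 2—6 15, 3—6 15, 4—6 13, 5—6 16] → take 4—6 (13); add 6.
MST edges: 1—4, 1—3, 2—3, 0—2, 2—5, 4—6; total weight 6+1+9+4+5+13 = 38.

38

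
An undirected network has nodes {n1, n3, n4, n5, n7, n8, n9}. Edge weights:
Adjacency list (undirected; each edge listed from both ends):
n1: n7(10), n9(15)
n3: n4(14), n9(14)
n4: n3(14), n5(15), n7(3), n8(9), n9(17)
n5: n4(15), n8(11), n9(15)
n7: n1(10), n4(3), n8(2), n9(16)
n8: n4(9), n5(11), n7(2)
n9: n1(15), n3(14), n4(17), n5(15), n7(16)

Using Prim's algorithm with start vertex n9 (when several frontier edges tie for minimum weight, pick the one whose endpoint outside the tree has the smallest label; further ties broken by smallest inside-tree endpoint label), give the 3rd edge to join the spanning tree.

n4-n7

Grow the tree from n9 using Prim:
Step 1: cheapest edge leaving the tree is n3—n9 (14); add n3.
Step 2: cheapest edge leaving the tree is n3—n4 (14); add n4.
Step 3: cheapest edge leaving the tree is n4—n7 (3); add n7.
Step 4: cheapest edge leaving the tree is n7—n8 (2); add n8.
Step 5: cheapest edge leaving the tree is n1—n7 (10); add n1.
Step 6: cheapest edge leaving the tree is n5—n8 (11); add n5.
The 3rd edge added is n4—n7.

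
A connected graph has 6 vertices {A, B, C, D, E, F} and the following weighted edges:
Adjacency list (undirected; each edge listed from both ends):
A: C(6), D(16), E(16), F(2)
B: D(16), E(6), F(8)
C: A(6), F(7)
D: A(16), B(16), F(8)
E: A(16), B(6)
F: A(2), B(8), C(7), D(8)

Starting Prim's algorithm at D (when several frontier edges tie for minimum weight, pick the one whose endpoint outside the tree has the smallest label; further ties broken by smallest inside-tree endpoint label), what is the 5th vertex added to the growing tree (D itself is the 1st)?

B

Prim, starting at D.
Step 1: cheapest edge leaving the tree is D—F (8); add F.
Step 2: cheapest edge leaving the tree is A—F (2); add A.
Step 3: cheapest edge leaving the tree is A—C (6); add C.
Step 4: cheapest edge leaving the tree is B—F (8); add B.
Step 5: cheapest edge leaving the tree is B—E (6); add E.
Vertex order: D, F, A, C, B, E. The 5th vertex is B.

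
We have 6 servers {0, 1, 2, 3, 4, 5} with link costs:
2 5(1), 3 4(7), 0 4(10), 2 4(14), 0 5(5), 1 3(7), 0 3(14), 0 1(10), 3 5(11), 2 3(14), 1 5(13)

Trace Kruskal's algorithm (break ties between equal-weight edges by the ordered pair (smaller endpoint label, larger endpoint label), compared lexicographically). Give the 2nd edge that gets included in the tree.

0-5

Sort edges by weight, then run Kruskal:
2 5 (1): add — endpoints in different components.
0 5 (5): add — endpoints in different components.
1 3 (7): add — endpoints in different components.
3 4 (7): add — endpoints in different components.
0 1 (10): add — endpoints in different components.
The 2nd edge added is 0 5.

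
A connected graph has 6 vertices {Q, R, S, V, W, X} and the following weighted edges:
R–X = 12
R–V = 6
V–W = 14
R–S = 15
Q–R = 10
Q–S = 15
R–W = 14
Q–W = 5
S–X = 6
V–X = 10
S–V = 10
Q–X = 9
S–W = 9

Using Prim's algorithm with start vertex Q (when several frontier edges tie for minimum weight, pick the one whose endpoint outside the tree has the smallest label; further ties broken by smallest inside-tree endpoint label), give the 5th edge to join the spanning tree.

R-V

Prim, starting at Q.
Step 1: cheapest edge leaving the tree is Q–W (5); add W.
Step 2: cheapest edge leaving the tree is S–W (9); add S.
Step 3: cheapest edge leaving the tree is S–X (6); add X.
Step 4: cheapest edge leaving the tree is Q–R (10); add R.
Step 5: cheapest edge leaving the tree is R–V (6); add V.
The 5th edge added is R–V.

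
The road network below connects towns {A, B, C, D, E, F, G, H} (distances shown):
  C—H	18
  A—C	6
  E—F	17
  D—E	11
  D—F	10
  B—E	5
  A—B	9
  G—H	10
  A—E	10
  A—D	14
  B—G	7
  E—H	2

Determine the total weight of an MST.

50

Prim, starting at B.
Step 1: cheapest edge leaving the tree is B—E (5); add E.
Step 2: cheapest edge leaving the tree is E—H (2); add H.
Step 3: cheapest edge leaving the tree is B—G (7); add G.
Step 4: cheapest edge leaving the tree is A—B (9); add A.
Step 5: cheapest edge leaving the tree is A—C (6); add C.
Step 6: cheapest edge leaving the tree is D—E (11); add D.
Step 7: cheapest edge leaving the tree is D—F (10); add F.
MST edges: B—E, E—H, B—G, A—B, A—C, D—E, D—F; total weight 5+2+7+9+6+11+10 = 50.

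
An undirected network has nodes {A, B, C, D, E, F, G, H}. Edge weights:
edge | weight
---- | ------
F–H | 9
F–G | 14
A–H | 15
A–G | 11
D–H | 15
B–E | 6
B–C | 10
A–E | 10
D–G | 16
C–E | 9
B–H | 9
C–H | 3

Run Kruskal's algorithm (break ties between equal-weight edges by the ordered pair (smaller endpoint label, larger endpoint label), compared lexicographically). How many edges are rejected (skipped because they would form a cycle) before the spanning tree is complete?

4

Kruskal: consider edges lightest-first.
C–H (3): add — endpoints in different components.
B–E (6): add — endpoints in different components.
B–H (9): add — endpoints in different components.
C–E (9): skip — C and E already connected.
F–H (9): add — endpoints in different components.
A–E (10): add — endpoints in different components.
B–C (10): skip — B and C already connected.
A–G (11): add — endpoints in different components.
F–G (14): skip — F and G already connected.
A–H (15): skip — A and H already connected.
D–H (15): add — endpoints in different components.
Edges rejected before the tree was complete: 4.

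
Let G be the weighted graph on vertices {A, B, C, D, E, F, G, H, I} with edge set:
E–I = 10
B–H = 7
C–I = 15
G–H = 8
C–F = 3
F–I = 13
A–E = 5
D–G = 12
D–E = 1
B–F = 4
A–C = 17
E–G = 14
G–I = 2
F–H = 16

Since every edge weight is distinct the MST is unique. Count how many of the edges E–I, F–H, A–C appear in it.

1

Kruskal: consider edges lightest-first.
D–E (1): add — endpoints in different components.
G–I (2): add — endpoints in different components.
C–F (3): add — endpoints in different components.
B–F (4): add — endpoints in different components.
A–E (5): add — endpoints in different components.
B–H (7): add — endpoints in different components.
G–H (8): add — endpoints in different components.
E–I (10): add — endpoints in different components.
MST edge set: {D–E, G–I, C–F, B–F, A–E, B–H, G–H, E–I}.
Of the listed edges, {E–I} are in the MST → 1.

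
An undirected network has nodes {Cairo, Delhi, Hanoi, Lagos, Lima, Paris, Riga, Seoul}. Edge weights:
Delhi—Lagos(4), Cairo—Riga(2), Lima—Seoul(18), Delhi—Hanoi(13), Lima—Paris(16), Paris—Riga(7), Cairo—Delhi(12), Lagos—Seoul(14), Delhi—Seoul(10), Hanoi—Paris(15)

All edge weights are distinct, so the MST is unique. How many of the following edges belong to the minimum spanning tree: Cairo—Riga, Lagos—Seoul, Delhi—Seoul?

2

Sort edges by weight, then run Kruskal:
Cairo—Riga (2): add — endpoints in different components.
Delhi—Lagos (4): add — endpoints in different components.
Paris—Riga (7): add — endpoints in different components.
Delhi—Seoul (10): add — endpoints in different components.
Cairo—Delhi (12): add — endpoints in different components.
Delhi—Hanoi (13): add — endpoints in different components.
Lagos—Seoul (14): skip — Seoul and Lagos already connected.
Hanoi—Paris (15): skip — Hanoi and Paris already connected.
Lima—Paris (16): add — endpoints in different components.
MST edge set: {Cairo—Riga, Delhi—Lagos, Paris—Riga, Delhi—Seoul, Cairo—Delhi, Delhi—Hanoi, Lima—Paris}.
Of the listed edges, {Cairo—Riga, Delhi—Seoul} are in the MST → 2.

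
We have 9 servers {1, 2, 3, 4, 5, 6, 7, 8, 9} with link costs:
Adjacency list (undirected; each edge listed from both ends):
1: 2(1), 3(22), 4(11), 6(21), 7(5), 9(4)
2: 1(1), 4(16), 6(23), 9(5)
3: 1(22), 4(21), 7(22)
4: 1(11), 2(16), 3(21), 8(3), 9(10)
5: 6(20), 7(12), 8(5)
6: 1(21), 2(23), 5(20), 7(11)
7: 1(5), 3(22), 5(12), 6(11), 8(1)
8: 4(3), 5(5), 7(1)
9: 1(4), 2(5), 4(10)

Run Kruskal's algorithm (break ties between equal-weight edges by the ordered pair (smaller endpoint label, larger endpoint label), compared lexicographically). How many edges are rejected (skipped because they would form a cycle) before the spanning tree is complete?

Kruskal's algorithm — process edges by increasing weight (ties by edge label):
1 2 (1): add — endpoints in different components.
7 8 (1): add — endpoints in different components.
4 8 (3): add — endpoints in different components.
1 9 (4): add — endpoints in different components.
1 7 (5): add — endpoints in different components.
2 9 (5): skip — 2 and 9 already connected.
5 8 (5): add — endpoints in different components.
4 9 (10): skip — 4 and 9 already connected.
1 4 (11): skip — 1 and 4 already connected.
6 7 (11): add — endpoints in different components.
5 7 (12): skip — 5 and 7 already connected.
2 4 (16): skip — 2 and 4 already connected.
5 6 (20): skip — 5 and 6 already connected.
1 6 (21): skip — 1 and 6 already connected.
3 4 (21): add — endpoints in different components.
Edges rejected before the tree was complete: 7.

7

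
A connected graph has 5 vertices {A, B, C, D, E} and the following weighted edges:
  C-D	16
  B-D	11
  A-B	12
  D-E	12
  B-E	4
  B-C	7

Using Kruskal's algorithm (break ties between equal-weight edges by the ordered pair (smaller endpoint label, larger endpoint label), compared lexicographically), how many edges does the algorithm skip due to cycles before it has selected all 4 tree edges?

0

Kruskal's algorithm — process edges by increasing weight (ties by edge label):
B-E (4): add. Components now {A} {B,E} {C} {D}
B-C (7): add. Components now {A} {B,C,E} {D}
B-D (11): add. Components now {A} {B,C,D,E}
A-B (12): add. Components now {A,B,C,D,E}
Edges rejected before the tree was complete: 0.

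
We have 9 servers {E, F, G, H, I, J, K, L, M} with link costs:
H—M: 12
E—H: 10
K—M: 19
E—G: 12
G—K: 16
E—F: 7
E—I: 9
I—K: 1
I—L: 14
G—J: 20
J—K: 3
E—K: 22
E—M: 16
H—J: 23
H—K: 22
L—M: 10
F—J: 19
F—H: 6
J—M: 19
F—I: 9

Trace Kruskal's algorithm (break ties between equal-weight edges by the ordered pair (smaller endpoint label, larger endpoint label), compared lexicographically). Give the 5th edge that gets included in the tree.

E-I

Kruskal's algorithm — process edges by increasing weight (ties by edge label):
I—K (1): add — endpoints in different components.
J—K (3): add — endpoints in different components.
F—H (6): add — endpoints in different components.
E—F (7): add — endpoints in different components.
E—I (9): add — endpoints in different components.
F—I (9): skip — F and I already connected.
E—H (10): skip — E and H already connected.
L—M (10): add — endpoints in different components.
E—G (12): add — endpoints in different components.
H—M (12): add — endpoints in different components.
The 5th edge added is E—I.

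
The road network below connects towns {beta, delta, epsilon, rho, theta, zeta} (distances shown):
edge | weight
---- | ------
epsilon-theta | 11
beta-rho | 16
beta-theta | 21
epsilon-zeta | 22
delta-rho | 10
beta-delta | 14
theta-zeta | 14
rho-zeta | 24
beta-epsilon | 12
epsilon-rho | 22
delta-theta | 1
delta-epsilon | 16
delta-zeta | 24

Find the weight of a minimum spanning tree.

48

Prim's algorithm from beta:
Step 1: frontier [beta-epsilon 12, beta-delta 14, beta-rho 16, beta-theta 21] → take beta-epsilon (12); add epsilon.
Step 2: frontier [beta-delta 14, beta-rho 16, beta-theta 21, epsilon-theta 11, delta-epsilon 16, epsilon-rho 22, epsilon-zeta 22] → take epsilon-theta (11); add theta.
Step 3: frontier [beta-delta 14, beta-rho 16, delta-epsilon 16, epsilon-rho 22, epsilon-zeta 22, delta-theta 1, theta-zeta 14] → take delta-theta (1); add delta.
Step 4: frontier [beta-rho 16, delta-rho 10, delta-zeta 24, epsilon-rho 22, epsilon-zeta 22, theta-zeta 14] → take delta-rho (10); add rho.
Step 5: frontier [delta-zeta 24, epsilon-zeta 22, rho-zeta 24, theta-zeta 14] → take theta-zeta (14); add zeta.
MST edges: beta-epsilon, epsilon-theta, delta-theta, delta-rho, theta-zeta; total weight 12+11+1+10+14 = 48.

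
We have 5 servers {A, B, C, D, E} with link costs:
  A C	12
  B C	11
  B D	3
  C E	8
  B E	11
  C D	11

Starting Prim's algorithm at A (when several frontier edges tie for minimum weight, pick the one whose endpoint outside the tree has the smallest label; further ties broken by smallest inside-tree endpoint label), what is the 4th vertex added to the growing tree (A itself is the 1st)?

Prim, starting at A.
Step 1: cheapest edge leaving the tree is A C (12); add C.
Step 2: cheapest edge leaving the tree is C E (8); add E.
Step 3: cheapest edge leaving the tree is B C (11); add B.
Step 4: cheapest edge leaving the tree is B D (3); add D.
Vertex order: A, C, E, B, D. The 4th vertex is B.

B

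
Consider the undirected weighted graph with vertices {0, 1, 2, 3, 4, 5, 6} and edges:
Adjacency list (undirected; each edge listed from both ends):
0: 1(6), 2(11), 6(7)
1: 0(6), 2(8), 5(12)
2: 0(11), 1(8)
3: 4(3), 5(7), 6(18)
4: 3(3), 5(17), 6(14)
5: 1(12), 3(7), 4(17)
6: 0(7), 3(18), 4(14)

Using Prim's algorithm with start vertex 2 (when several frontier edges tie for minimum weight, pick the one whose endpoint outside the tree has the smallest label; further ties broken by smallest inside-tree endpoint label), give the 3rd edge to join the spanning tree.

0-6

Prim, starting at 2.
Step 1: cheapest edge leaving the tree is 1—2 (8); add 1.
Step 2: cheapest edge leaving the tree is 0—1 (6); add 0.
Step 3: cheapest edge leaving the tree is 0—6 (7); add 6.
Step 4: cheapest edge leaving the tree is 1—5 (12); add 5.
Step 5: cheapest edge leaving the tree is 3—5 (7); add 3.
Step 6: cheapest edge leaving the tree is 3—4 (3); add 4.
The 3rd edge added is 0—6.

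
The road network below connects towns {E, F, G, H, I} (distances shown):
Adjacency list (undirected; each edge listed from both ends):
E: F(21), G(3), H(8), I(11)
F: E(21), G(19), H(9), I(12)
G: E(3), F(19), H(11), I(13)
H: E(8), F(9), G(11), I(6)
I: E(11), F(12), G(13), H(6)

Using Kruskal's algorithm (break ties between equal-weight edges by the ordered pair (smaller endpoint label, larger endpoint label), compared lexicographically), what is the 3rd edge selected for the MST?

Kruskal's algorithm — process edges by increasing weight (ties by edge label):
E-G (3): add — endpoints in different components.
H-I (6): add — endpoints in different components.
E-H (8): add — endpoints in different components.
F-H (9): add — endpoints in different components.
The 3rd edge added is E-H.

E-H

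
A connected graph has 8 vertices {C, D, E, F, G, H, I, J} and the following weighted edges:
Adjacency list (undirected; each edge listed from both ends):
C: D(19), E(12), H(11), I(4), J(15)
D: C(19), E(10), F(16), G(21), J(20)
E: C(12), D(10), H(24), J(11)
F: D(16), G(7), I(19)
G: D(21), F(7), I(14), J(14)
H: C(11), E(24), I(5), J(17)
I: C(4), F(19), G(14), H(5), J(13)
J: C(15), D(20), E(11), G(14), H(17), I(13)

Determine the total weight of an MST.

63

Sort edges by weight, then run Kruskal:
C—I (4): add — endpoints in different components.
H—I (5): add — endpoints in different components.
F—G (7): add — endpoints in different components.
D—E (10): add — endpoints in different components.
C—H (11): skip — C and H already connected.
E—J (11): add — endpoints in different components.
C—E (12): add — endpoints in different components.
I—J (13): skip — I and J already connected.
G—I (14): add — endpoints in different components.
MST edges: C—I, H—I, F—G, D—E, E—J, C—E, G—I; total weight 4+5+7+10+11+12+14 = 63.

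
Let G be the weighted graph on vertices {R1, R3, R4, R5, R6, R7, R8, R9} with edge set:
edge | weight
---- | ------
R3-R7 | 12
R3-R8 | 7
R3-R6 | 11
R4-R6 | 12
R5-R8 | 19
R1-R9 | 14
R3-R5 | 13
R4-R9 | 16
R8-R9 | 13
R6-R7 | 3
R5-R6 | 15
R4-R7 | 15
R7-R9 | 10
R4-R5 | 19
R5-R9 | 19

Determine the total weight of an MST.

70

Kruskal: consider edges lightest-first.
R6-R7 (3): add — endpoints in different components.
R3-R8 (7): add — endpoints in different components.
R7-R9 (10): add — endpoints in different components.
R3-R6 (11): add — endpoints in different components.
R3-R7 (12): skip — R3 and R7 already connected.
R4-R6 (12): add — endpoints in different components.
R3-R5 (13): add — endpoints in different components.
R8-R9 (13): skip — R9 and R8 already connected.
R1-R9 (14): add — endpoints in different components.
MST edges: R6-R7, R3-R8, R7-R9, R3-R6, R4-R6, R3-R5, R1-R9; total weight 3+7+10+11+12+13+14 = 70.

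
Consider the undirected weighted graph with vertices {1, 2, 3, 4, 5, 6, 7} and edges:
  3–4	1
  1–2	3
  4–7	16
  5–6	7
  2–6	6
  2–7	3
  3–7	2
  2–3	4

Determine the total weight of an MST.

22

Sort edges by weight, then run Kruskal:
3–4 (1): add — endpoints in different components.
3–7 (2): add — endpoints in different components.
1–2 (3): add — endpoints in different components.
2–7 (3): add — endpoints in different components.
2–3 (4): skip — 2 and 3 already connected.
2–6 (6): add — endpoints in different components.
5–6 (7): add — endpoints in different components.
MST edges: 3–4, 3–7, 1–2, 2–7, 2–6, 5–6; total weight 1+2+3+3+6+7 = 22.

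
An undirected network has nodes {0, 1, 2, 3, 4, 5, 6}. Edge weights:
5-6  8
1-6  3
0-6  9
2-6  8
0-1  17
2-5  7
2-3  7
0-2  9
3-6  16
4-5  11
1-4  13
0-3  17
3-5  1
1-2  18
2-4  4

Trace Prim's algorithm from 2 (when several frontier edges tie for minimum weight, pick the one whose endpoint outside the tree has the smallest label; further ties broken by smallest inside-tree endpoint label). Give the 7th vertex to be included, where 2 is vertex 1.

Prim's algorithm from 2:
Step 1: cheapest edge leaving the tree is 2-4 (4); add 4.
Step 2: cheapest edge leaving the tree is 2-3 (7); add 3.
Step 3: cheapest edge leaving the tree is 3-5 (1); add 5.
Step 4: cheapest edge leaving the tree is 2-6 (8); add 6.
Step 5: cheapest edge leaving the tree is 1-6 (3); add 1.
Step 6: cheapest edge leaving the tree is 0-2 (9); add 0.
Vertex order: 2, 4, 3, 5, 6, 1, 0. The 7th vertex is 0.

0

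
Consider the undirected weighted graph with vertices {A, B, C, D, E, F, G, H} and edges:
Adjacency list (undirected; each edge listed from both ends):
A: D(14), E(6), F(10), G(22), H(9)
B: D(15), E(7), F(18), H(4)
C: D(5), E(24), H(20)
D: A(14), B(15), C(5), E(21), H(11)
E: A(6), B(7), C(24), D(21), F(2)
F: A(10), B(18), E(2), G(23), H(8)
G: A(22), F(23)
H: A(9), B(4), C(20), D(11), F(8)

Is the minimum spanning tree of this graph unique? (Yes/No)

Yes

Sort edges by weight, then run Kruskal:
E–F (2): add — endpoints in different components.
B–H (4): add — endpoints in different components.
C–D (5): add — endpoints in different components.
A–E (6): add — endpoints in different components.
B–E (7): add — endpoints in different components.
F–H (8): skip — F and H already connected.
A–H (9): skip — A and H already connected.
A–F (10): skip — A and F already connected.
D–H (11): add — endpoints in different components.
A–D (14): skip — A and D already connected.
B–D (15): skip — B and D already connected.
B–F (18): skip — B and F already connected.
C–H (20): skip — C and H already connected.
D–E (21): skip — D and E already connected.
A–G (22): add — endpoints in different components.
Every non-tree edge has weight strictly greater than the heaviest edge on the tree path between its endpoints, so the MST is unique.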